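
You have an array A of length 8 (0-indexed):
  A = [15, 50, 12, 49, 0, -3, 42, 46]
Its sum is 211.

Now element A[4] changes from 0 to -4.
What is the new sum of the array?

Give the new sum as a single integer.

Old value at index 4: 0
New value at index 4: -4
Delta = -4 - 0 = -4
New sum = old_sum + delta = 211 + (-4) = 207

Answer: 207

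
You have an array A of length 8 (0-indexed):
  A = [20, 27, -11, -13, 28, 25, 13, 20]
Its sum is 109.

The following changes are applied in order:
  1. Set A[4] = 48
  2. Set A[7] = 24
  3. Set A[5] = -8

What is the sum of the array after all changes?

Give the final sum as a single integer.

Initial sum: 109
Change 1: A[4] 28 -> 48, delta = 20, sum = 129
Change 2: A[7] 20 -> 24, delta = 4, sum = 133
Change 3: A[5] 25 -> -8, delta = -33, sum = 100

Answer: 100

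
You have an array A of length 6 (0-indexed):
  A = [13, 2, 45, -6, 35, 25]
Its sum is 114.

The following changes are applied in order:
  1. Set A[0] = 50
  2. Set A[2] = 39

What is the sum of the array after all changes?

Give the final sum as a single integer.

Initial sum: 114
Change 1: A[0] 13 -> 50, delta = 37, sum = 151
Change 2: A[2] 45 -> 39, delta = -6, sum = 145

Answer: 145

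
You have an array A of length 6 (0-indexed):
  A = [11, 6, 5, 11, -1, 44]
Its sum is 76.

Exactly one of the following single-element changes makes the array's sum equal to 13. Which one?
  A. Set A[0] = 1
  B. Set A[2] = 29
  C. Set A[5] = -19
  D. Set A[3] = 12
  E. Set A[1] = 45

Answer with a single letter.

Option A: A[0] 11->1, delta=-10, new_sum=76+(-10)=66
Option B: A[2] 5->29, delta=24, new_sum=76+(24)=100
Option C: A[5] 44->-19, delta=-63, new_sum=76+(-63)=13 <-- matches target
Option D: A[3] 11->12, delta=1, new_sum=76+(1)=77
Option E: A[1] 6->45, delta=39, new_sum=76+(39)=115

Answer: C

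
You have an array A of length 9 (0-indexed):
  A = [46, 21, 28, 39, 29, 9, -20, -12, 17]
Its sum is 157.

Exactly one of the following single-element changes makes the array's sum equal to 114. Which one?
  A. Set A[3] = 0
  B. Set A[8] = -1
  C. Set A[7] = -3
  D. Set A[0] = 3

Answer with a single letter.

Option A: A[3] 39->0, delta=-39, new_sum=157+(-39)=118
Option B: A[8] 17->-1, delta=-18, new_sum=157+(-18)=139
Option C: A[7] -12->-3, delta=9, new_sum=157+(9)=166
Option D: A[0] 46->3, delta=-43, new_sum=157+(-43)=114 <-- matches target

Answer: D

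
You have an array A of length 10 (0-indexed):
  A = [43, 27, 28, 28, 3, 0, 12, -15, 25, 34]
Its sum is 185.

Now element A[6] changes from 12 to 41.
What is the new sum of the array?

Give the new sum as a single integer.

Answer: 214

Derivation:
Old value at index 6: 12
New value at index 6: 41
Delta = 41 - 12 = 29
New sum = old_sum + delta = 185 + (29) = 214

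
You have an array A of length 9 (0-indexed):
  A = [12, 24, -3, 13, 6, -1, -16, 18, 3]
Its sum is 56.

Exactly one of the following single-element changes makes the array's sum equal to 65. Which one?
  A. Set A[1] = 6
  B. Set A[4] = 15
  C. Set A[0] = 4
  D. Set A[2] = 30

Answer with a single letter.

Option A: A[1] 24->6, delta=-18, new_sum=56+(-18)=38
Option B: A[4] 6->15, delta=9, new_sum=56+(9)=65 <-- matches target
Option C: A[0] 12->4, delta=-8, new_sum=56+(-8)=48
Option D: A[2] -3->30, delta=33, new_sum=56+(33)=89

Answer: B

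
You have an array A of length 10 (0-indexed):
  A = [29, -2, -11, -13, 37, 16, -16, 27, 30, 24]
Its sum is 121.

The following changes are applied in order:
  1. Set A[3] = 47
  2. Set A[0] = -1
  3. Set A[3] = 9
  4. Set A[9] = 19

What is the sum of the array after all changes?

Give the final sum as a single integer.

Initial sum: 121
Change 1: A[3] -13 -> 47, delta = 60, sum = 181
Change 2: A[0] 29 -> -1, delta = -30, sum = 151
Change 3: A[3] 47 -> 9, delta = -38, sum = 113
Change 4: A[9] 24 -> 19, delta = -5, sum = 108

Answer: 108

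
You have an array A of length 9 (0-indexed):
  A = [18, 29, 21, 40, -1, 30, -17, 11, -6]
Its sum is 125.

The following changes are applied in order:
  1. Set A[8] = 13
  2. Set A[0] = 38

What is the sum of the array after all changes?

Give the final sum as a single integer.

Initial sum: 125
Change 1: A[8] -6 -> 13, delta = 19, sum = 144
Change 2: A[0] 18 -> 38, delta = 20, sum = 164

Answer: 164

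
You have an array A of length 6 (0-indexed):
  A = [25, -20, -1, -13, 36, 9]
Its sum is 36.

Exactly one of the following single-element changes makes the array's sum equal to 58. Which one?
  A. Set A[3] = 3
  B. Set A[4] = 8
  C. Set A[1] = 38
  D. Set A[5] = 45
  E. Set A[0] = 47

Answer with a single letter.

Option A: A[3] -13->3, delta=16, new_sum=36+(16)=52
Option B: A[4] 36->8, delta=-28, new_sum=36+(-28)=8
Option C: A[1] -20->38, delta=58, new_sum=36+(58)=94
Option D: A[5] 9->45, delta=36, new_sum=36+(36)=72
Option E: A[0] 25->47, delta=22, new_sum=36+(22)=58 <-- matches target

Answer: E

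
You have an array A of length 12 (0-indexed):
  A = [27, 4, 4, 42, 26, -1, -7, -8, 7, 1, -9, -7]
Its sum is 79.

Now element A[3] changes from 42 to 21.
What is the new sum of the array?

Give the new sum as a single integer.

Old value at index 3: 42
New value at index 3: 21
Delta = 21 - 42 = -21
New sum = old_sum + delta = 79 + (-21) = 58

Answer: 58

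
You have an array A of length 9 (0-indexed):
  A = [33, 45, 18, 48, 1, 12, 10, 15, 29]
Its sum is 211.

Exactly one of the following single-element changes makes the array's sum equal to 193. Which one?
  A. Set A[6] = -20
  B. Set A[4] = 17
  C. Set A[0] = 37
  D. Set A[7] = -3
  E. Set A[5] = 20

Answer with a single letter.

Answer: D

Derivation:
Option A: A[6] 10->-20, delta=-30, new_sum=211+(-30)=181
Option B: A[4] 1->17, delta=16, new_sum=211+(16)=227
Option C: A[0] 33->37, delta=4, new_sum=211+(4)=215
Option D: A[7] 15->-3, delta=-18, new_sum=211+(-18)=193 <-- matches target
Option E: A[5] 12->20, delta=8, new_sum=211+(8)=219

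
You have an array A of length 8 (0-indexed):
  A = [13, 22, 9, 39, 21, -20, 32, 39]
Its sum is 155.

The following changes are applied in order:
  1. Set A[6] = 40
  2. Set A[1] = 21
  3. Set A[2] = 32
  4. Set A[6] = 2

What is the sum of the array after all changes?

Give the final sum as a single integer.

Initial sum: 155
Change 1: A[6] 32 -> 40, delta = 8, sum = 163
Change 2: A[1] 22 -> 21, delta = -1, sum = 162
Change 3: A[2] 9 -> 32, delta = 23, sum = 185
Change 4: A[6] 40 -> 2, delta = -38, sum = 147

Answer: 147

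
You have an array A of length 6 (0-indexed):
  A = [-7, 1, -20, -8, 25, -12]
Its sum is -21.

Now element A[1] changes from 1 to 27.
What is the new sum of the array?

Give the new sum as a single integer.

Old value at index 1: 1
New value at index 1: 27
Delta = 27 - 1 = 26
New sum = old_sum + delta = -21 + (26) = 5

Answer: 5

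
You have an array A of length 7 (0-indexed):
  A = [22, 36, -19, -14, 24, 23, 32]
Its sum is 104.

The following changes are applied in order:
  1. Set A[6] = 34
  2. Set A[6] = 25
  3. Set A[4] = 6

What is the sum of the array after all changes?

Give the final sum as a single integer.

Answer: 79

Derivation:
Initial sum: 104
Change 1: A[6] 32 -> 34, delta = 2, sum = 106
Change 2: A[6] 34 -> 25, delta = -9, sum = 97
Change 3: A[4] 24 -> 6, delta = -18, sum = 79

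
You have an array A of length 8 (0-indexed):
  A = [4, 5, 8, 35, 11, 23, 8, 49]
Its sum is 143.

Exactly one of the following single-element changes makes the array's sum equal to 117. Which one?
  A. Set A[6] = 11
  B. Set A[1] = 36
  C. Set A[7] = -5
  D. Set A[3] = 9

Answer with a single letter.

Option A: A[6] 8->11, delta=3, new_sum=143+(3)=146
Option B: A[1] 5->36, delta=31, new_sum=143+(31)=174
Option C: A[7] 49->-5, delta=-54, new_sum=143+(-54)=89
Option D: A[3] 35->9, delta=-26, new_sum=143+(-26)=117 <-- matches target

Answer: D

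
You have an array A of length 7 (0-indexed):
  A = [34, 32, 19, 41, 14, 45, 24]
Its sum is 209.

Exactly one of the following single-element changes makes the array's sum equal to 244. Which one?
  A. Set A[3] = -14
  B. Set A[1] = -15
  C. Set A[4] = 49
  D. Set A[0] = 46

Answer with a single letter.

Answer: C

Derivation:
Option A: A[3] 41->-14, delta=-55, new_sum=209+(-55)=154
Option B: A[1] 32->-15, delta=-47, new_sum=209+(-47)=162
Option C: A[4] 14->49, delta=35, new_sum=209+(35)=244 <-- matches target
Option D: A[0] 34->46, delta=12, new_sum=209+(12)=221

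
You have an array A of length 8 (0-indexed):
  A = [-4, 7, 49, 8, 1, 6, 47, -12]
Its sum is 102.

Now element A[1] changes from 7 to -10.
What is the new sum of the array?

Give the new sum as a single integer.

Old value at index 1: 7
New value at index 1: -10
Delta = -10 - 7 = -17
New sum = old_sum + delta = 102 + (-17) = 85

Answer: 85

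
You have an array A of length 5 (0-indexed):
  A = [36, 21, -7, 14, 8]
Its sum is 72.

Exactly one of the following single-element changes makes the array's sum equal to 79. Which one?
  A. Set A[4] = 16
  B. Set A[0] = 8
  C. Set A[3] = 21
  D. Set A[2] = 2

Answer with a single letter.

Option A: A[4] 8->16, delta=8, new_sum=72+(8)=80
Option B: A[0] 36->8, delta=-28, new_sum=72+(-28)=44
Option C: A[3] 14->21, delta=7, new_sum=72+(7)=79 <-- matches target
Option D: A[2] -7->2, delta=9, new_sum=72+(9)=81

Answer: C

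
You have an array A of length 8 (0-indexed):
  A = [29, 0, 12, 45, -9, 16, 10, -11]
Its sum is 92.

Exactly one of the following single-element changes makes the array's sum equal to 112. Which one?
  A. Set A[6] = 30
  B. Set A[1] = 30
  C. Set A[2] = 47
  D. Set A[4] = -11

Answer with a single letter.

Option A: A[6] 10->30, delta=20, new_sum=92+(20)=112 <-- matches target
Option B: A[1] 0->30, delta=30, new_sum=92+(30)=122
Option C: A[2] 12->47, delta=35, new_sum=92+(35)=127
Option D: A[4] -9->-11, delta=-2, new_sum=92+(-2)=90

Answer: A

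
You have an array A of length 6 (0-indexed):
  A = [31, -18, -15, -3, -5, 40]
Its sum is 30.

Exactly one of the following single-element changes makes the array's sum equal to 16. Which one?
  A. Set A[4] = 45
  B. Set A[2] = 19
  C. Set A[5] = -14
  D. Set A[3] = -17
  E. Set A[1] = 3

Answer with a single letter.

Answer: D

Derivation:
Option A: A[4] -5->45, delta=50, new_sum=30+(50)=80
Option B: A[2] -15->19, delta=34, new_sum=30+(34)=64
Option C: A[5] 40->-14, delta=-54, new_sum=30+(-54)=-24
Option D: A[3] -3->-17, delta=-14, new_sum=30+(-14)=16 <-- matches target
Option E: A[1] -18->3, delta=21, new_sum=30+(21)=51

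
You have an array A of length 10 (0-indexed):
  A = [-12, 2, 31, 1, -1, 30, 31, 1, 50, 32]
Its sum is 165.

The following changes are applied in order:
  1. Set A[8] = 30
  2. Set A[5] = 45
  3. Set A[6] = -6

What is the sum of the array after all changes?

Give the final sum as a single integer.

Answer: 123

Derivation:
Initial sum: 165
Change 1: A[8] 50 -> 30, delta = -20, sum = 145
Change 2: A[5] 30 -> 45, delta = 15, sum = 160
Change 3: A[6] 31 -> -6, delta = -37, sum = 123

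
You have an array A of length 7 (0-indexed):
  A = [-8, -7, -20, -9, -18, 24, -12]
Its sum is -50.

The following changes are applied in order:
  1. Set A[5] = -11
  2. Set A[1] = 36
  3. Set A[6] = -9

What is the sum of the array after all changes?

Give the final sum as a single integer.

Answer: -39

Derivation:
Initial sum: -50
Change 1: A[5] 24 -> -11, delta = -35, sum = -85
Change 2: A[1] -7 -> 36, delta = 43, sum = -42
Change 3: A[6] -12 -> -9, delta = 3, sum = -39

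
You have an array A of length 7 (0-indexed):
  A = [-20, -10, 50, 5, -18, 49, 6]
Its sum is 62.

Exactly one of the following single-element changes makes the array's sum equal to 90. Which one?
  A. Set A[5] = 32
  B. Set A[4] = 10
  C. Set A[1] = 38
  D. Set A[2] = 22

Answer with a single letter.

Answer: B

Derivation:
Option A: A[5] 49->32, delta=-17, new_sum=62+(-17)=45
Option B: A[4] -18->10, delta=28, new_sum=62+(28)=90 <-- matches target
Option C: A[1] -10->38, delta=48, new_sum=62+(48)=110
Option D: A[2] 50->22, delta=-28, new_sum=62+(-28)=34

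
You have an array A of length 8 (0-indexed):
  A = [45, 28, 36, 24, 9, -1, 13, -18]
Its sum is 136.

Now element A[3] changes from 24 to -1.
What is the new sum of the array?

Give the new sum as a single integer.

Old value at index 3: 24
New value at index 3: -1
Delta = -1 - 24 = -25
New sum = old_sum + delta = 136 + (-25) = 111

Answer: 111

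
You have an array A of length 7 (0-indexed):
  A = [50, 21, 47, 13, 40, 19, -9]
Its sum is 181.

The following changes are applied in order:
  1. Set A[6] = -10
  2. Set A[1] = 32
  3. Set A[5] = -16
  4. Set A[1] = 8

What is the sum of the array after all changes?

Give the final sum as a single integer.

Answer: 132

Derivation:
Initial sum: 181
Change 1: A[6] -9 -> -10, delta = -1, sum = 180
Change 2: A[1] 21 -> 32, delta = 11, sum = 191
Change 3: A[5] 19 -> -16, delta = -35, sum = 156
Change 4: A[1] 32 -> 8, delta = -24, sum = 132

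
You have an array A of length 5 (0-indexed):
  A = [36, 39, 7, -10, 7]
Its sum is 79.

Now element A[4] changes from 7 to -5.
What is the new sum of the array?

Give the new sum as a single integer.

Answer: 67

Derivation:
Old value at index 4: 7
New value at index 4: -5
Delta = -5 - 7 = -12
New sum = old_sum + delta = 79 + (-12) = 67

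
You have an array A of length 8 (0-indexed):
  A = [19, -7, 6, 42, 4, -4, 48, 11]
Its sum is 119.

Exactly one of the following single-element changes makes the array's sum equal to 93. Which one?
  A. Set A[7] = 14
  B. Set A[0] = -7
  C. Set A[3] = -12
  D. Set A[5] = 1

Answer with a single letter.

Answer: B

Derivation:
Option A: A[7] 11->14, delta=3, new_sum=119+(3)=122
Option B: A[0] 19->-7, delta=-26, new_sum=119+(-26)=93 <-- matches target
Option C: A[3] 42->-12, delta=-54, new_sum=119+(-54)=65
Option D: A[5] -4->1, delta=5, new_sum=119+(5)=124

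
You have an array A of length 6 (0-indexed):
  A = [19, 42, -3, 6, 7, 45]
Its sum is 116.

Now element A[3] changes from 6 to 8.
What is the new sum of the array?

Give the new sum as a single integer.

Answer: 118

Derivation:
Old value at index 3: 6
New value at index 3: 8
Delta = 8 - 6 = 2
New sum = old_sum + delta = 116 + (2) = 118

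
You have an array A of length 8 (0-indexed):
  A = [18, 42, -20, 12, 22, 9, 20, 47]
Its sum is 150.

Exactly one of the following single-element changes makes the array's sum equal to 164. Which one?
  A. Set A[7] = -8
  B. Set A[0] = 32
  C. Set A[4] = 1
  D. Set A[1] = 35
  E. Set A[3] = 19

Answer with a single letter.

Answer: B

Derivation:
Option A: A[7] 47->-8, delta=-55, new_sum=150+(-55)=95
Option B: A[0] 18->32, delta=14, new_sum=150+(14)=164 <-- matches target
Option C: A[4] 22->1, delta=-21, new_sum=150+(-21)=129
Option D: A[1] 42->35, delta=-7, new_sum=150+(-7)=143
Option E: A[3] 12->19, delta=7, new_sum=150+(7)=157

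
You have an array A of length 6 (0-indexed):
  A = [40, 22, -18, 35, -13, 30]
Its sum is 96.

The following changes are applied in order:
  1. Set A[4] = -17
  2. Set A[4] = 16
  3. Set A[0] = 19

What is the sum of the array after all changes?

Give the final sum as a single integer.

Initial sum: 96
Change 1: A[4] -13 -> -17, delta = -4, sum = 92
Change 2: A[4] -17 -> 16, delta = 33, sum = 125
Change 3: A[0] 40 -> 19, delta = -21, sum = 104

Answer: 104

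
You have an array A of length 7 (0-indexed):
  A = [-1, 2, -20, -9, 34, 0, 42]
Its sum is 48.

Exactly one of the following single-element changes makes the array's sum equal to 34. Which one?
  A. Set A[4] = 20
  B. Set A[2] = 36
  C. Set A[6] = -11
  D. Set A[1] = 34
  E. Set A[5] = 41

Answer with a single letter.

Option A: A[4] 34->20, delta=-14, new_sum=48+(-14)=34 <-- matches target
Option B: A[2] -20->36, delta=56, new_sum=48+(56)=104
Option C: A[6] 42->-11, delta=-53, new_sum=48+(-53)=-5
Option D: A[1] 2->34, delta=32, new_sum=48+(32)=80
Option E: A[5] 0->41, delta=41, new_sum=48+(41)=89

Answer: A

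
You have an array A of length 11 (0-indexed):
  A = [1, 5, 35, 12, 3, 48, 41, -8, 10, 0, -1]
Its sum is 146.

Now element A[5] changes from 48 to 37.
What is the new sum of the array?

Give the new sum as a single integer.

Old value at index 5: 48
New value at index 5: 37
Delta = 37 - 48 = -11
New sum = old_sum + delta = 146 + (-11) = 135

Answer: 135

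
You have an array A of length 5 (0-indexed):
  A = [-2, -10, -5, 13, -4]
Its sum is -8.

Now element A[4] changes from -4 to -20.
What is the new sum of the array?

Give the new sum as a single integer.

Answer: -24

Derivation:
Old value at index 4: -4
New value at index 4: -20
Delta = -20 - -4 = -16
New sum = old_sum + delta = -8 + (-16) = -24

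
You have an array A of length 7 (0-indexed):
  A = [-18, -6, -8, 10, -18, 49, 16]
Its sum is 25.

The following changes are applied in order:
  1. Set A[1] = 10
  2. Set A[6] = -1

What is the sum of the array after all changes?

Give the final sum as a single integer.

Answer: 24

Derivation:
Initial sum: 25
Change 1: A[1] -6 -> 10, delta = 16, sum = 41
Change 2: A[6] 16 -> -1, delta = -17, sum = 24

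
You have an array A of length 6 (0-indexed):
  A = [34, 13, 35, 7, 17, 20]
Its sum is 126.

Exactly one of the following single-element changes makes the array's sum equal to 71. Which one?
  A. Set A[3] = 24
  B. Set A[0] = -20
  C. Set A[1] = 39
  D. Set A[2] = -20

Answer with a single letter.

Answer: D

Derivation:
Option A: A[3] 7->24, delta=17, new_sum=126+(17)=143
Option B: A[0] 34->-20, delta=-54, new_sum=126+(-54)=72
Option C: A[1] 13->39, delta=26, new_sum=126+(26)=152
Option D: A[2] 35->-20, delta=-55, new_sum=126+(-55)=71 <-- matches target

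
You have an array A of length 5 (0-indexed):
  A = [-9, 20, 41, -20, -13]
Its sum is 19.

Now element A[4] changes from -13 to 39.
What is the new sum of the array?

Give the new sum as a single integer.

Answer: 71

Derivation:
Old value at index 4: -13
New value at index 4: 39
Delta = 39 - -13 = 52
New sum = old_sum + delta = 19 + (52) = 71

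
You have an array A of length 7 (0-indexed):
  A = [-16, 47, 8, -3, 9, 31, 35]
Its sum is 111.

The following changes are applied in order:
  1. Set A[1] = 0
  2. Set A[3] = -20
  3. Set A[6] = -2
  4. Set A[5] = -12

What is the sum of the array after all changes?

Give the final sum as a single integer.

Initial sum: 111
Change 1: A[1] 47 -> 0, delta = -47, sum = 64
Change 2: A[3] -3 -> -20, delta = -17, sum = 47
Change 3: A[6] 35 -> -2, delta = -37, sum = 10
Change 4: A[5] 31 -> -12, delta = -43, sum = -33

Answer: -33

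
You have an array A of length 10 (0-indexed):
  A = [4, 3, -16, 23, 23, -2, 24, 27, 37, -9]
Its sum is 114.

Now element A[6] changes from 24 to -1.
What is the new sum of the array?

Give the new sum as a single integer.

Old value at index 6: 24
New value at index 6: -1
Delta = -1 - 24 = -25
New sum = old_sum + delta = 114 + (-25) = 89

Answer: 89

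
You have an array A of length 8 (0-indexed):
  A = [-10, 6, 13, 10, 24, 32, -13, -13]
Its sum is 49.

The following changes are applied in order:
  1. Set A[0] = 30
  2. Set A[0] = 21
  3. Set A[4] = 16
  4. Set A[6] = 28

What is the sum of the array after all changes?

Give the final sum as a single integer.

Answer: 113

Derivation:
Initial sum: 49
Change 1: A[0] -10 -> 30, delta = 40, sum = 89
Change 2: A[0] 30 -> 21, delta = -9, sum = 80
Change 3: A[4] 24 -> 16, delta = -8, sum = 72
Change 4: A[6] -13 -> 28, delta = 41, sum = 113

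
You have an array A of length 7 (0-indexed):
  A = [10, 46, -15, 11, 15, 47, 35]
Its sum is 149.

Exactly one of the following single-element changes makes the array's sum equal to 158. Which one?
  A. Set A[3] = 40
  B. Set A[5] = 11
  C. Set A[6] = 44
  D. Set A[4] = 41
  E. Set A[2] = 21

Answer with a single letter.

Option A: A[3] 11->40, delta=29, new_sum=149+(29)=178
Option B: A[5] 47->11, delta=-36, new_sum=149+(-36)=113
Option C: A[6] 35->44, delta=9, new_sum=149+(9)=158 <-- matches target
Option D: A[4] 15->41, delta=26, new_sum=149+(26)=175
Option E: A[2] -15->21, delta=36, new_sum=149+(36)=185

Answer: C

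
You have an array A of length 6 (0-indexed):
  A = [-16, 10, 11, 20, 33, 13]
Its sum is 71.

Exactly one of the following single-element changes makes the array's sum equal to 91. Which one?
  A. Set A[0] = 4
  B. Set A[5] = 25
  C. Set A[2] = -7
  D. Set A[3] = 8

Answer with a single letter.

Option A: A[0] -16->4, delta=20, new_sum=71+(20)=91 <-- matches target
Option B: A[5] 13->25, delta=12, new_sum=71+(12)=83
Option C: A[2] 11->-7, delta=-18, new_sum=71+(-18)=53
Option D: A[3] 20->8, delta=-12, new_sum=71+(-12)=59

Answer: A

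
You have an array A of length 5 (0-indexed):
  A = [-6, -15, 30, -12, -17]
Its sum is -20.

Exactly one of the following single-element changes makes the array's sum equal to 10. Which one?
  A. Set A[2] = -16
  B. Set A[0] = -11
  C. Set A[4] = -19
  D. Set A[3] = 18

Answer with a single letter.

Option A: A[2] 30->-16, delta=-46, new_sum=-20+(-46)=-66
Option B: A[0] -6->-11, delta=-5, new_sum=-20+(-5)=-25
Option C: A[4] -17->-19, delta=-2, new_sum=-20+(-2)=-22
Option D: A[3] -12->18, delta=30, new_sum=-20+(30)=10 <-- matches target

Answer: D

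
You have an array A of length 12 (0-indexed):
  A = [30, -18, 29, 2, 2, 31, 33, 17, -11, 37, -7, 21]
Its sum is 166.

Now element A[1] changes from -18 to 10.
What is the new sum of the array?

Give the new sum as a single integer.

Old value at index 1: -18
New value at index 1: 10
Delta = 10 - -18 = 28
New sum = old_sum + delta = 166 + (28) = 194

Answer: 194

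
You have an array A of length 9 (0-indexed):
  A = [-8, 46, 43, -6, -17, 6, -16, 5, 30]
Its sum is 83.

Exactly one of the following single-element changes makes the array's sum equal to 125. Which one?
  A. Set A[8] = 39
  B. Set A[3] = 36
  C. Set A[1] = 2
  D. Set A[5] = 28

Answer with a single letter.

Option A: A[8] 30->39, delta=9, new_sum=83+(9)=92
Option B: A[3] -6->36, delta=42, new_sum=83+(42)=125 <-- matches target
Option C: A[1] 46->2, delta=-44, new_sum=83+(-44)=39
Option D: A[5] 6->28, delta=22, new_sum=83+(22)=105

Answer: B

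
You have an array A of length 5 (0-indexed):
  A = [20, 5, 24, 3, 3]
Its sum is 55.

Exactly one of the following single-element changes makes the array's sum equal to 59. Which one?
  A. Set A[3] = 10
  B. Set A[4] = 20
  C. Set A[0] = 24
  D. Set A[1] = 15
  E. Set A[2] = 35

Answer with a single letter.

Answer: C

Derivation:
Option A: A[3] 3->10, delta=7, new_sum=55+(7)=62
Option B: A[4] 3->20, delta=17, new_sum=55+(17)=72
Option C: A[0] 20->24, delta=4, new_sum=55+(4)=59 <-- matches target
Option D: A[1] 5->15, delta=10, new_sum=55+(10)=65
Option E: A[2] 24->35, delta=11, new_sum=55+(11)=66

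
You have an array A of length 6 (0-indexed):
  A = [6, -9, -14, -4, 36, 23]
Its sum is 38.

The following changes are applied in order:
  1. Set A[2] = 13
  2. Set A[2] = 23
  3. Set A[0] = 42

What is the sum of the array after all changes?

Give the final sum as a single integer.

Answer: 111

Derivation:
Initial sum: 38
Change 1: A[2] -14 -> 13, delta = 27, sum = 65
Change 2: A[2] 13 -> 23, delta = 10, sum = 75
Change 3: A[0] 6 -> 42, delta = 36, sum = 111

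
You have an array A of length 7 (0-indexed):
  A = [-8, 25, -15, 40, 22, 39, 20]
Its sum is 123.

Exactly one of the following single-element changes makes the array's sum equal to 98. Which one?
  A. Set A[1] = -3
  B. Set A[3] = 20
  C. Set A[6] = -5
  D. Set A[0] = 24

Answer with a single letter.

Answer: C

Derivation:
Option A: A[1] 25->-3, delta=-28, new_sum=123+(-28)=95
Option B: A[3] 40->20, delta=-20, new_sum=123+(-20)=103
Option C: A[6] 20->-5, delta=-25, new_sum=123+(-25)=98 <-- matches target
Option D: A[0] -8->24, delta=32, new_sum=123+(32)=155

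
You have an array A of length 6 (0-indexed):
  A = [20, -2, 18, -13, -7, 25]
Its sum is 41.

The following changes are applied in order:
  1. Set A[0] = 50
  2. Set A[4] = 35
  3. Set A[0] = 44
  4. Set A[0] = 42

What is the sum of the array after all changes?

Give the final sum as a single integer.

Answer: 105

Derivation:
Initial sum: 41
Change 1: A[0] 20 -> 50, delta = 30, sum = 71
Change 2: A[4] -7 -> 35, delta = 42, sum = 113
Change 3: A[0] 50 -> 44, delta = -6, sum = 107
Change 4: A[0] 44 -> 42, delta = -2, sum = 105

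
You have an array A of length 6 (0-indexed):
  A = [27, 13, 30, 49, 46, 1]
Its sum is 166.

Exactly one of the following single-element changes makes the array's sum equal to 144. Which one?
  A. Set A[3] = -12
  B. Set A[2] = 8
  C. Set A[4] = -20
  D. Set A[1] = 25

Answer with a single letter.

Answer: B

Derivation:
Option A: A[3] 49->-12, delta=-61, new_sum=166+(-61)=105
Option B: A[2] 30->8, delta=-22, new_sum=166+(-22)=144 <-- matches target
Option C: A[4] 46->-20, delta=-66, new_sum=166+(-66)=100
Option D: A[1] 13->25, delta=12, new_sum=166+(12)=178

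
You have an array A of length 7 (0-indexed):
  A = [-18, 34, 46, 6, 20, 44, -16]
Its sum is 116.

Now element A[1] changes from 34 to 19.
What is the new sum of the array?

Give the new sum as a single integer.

Answer: 101

Derivation:
Old value at index 1: 34
New value at index 1: 19
Delta = 19 - 34 = -15
New sum = old_sum + delta = 116 + (-15) = 101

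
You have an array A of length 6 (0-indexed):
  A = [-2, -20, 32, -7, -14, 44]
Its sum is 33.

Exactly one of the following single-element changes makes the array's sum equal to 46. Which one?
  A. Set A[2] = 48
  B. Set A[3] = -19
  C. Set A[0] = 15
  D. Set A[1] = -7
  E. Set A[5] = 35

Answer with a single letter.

Option A: A[2] 32->48, delta=16, new_sum=33+(16)=49
Option B: A[3] -7->-19, delta=-12, new_sum=33+(-12)=21
Option C: A[0] -2->15, delta=17, new_sum=33+(17)=50
Option D: A[1] -20->-7, delta=13, new_sum=33+(13)=46 <-- matches target
Option E: A[5] 44->35, delta=-9, new_sum=33+(-9)=24

Answer: D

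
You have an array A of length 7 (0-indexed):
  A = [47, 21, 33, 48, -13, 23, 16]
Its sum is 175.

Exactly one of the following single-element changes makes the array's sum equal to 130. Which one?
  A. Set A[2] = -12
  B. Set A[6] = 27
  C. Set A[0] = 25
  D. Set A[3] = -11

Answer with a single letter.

Answer: A

Derivation:
Option A: A[2] 33->-12, delta=-45, new_sum=175+(-45)=130 <-- matches target
Option B: A[6] 16->27, delta=11, new_sum=175+(11)=186
Option C: A[0] 47->25, delta=-22, new_sum=175+(-22)=153
Option D: A[3] 48->-11, delta=-59, new_sum=175+(-59)=116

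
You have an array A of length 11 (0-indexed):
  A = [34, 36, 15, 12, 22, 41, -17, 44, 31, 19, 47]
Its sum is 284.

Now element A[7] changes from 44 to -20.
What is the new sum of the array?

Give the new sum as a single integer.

Old value at index 7: 44
New value at index 7: -20
Delta = -20 - 44 = -64
New sum = old_sum + delta = 284 + (-64) = 220

Answer: 220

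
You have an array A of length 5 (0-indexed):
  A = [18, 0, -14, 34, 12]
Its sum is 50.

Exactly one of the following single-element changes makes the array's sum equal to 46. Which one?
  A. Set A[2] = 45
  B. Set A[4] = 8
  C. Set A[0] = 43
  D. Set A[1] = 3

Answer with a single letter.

Option A: A[2] -14->45, delta=59, new_sum=50+(59)=109
Option B: A[4] 12->8, delta=-4, new_sum=50+(-4)=46 <-- matches target
Option C: A[0] 18->43, delta=25, new_sum=50+(25)=75
Option D: A[1] 0->3, delta=3, new_sum=50+(3)=53

Answer: B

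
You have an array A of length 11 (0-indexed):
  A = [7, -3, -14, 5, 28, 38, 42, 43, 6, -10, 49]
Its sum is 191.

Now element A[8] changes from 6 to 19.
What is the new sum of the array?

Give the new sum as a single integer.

Old value at index 8: 6
New value at index 8: 19
Delta = 19 - 6 = 13
New sum = old_sum + delta = 191 + (13) = 204

Answer: 204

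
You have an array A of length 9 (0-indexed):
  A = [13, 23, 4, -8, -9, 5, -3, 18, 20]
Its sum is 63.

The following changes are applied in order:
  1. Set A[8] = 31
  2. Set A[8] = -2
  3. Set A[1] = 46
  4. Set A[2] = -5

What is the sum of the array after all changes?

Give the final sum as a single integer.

Answer: 55

Derivation:
Initial sum: 63
Change 1: A[8] 20 -> 31, delta = 11, sum = 74
Change 2: A[8] 31 -> -2, delta = -33, sum = 41
Change 3: A[1] 23 -> 46, delta = 23, sum = 64
Change 4: A[2] 4 -> -5, delta = -9, sum = 55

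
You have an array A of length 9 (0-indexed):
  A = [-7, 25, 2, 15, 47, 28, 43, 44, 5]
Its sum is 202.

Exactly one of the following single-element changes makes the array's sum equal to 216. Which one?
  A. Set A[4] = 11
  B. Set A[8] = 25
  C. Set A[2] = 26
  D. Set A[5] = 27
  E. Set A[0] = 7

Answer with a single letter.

Option A: A[4] 47->11, delta=-36, new_sum=202+(-36)=166
Option B: A[8] 5->25, delta=20, new_sum=202+(20)=222
Option C: A[2] 2->26, delta=24, new_sum=202+(24)=226
Option D: A[5] 28->27, delta=-1, new_sum=202+(-1)=201
Option E: A[0] -7->7, delta=14, new_sum=202+(14)=216 <-- matches target

Answer: E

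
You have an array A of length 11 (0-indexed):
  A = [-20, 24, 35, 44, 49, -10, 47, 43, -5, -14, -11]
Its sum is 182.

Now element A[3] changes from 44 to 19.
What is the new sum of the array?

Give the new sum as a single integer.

Answer: 157

Derivation:
Old value at index 3: 44
New value at index 3: 19
Delta = 19 - 44 = -25
New sum = old_sum + delta = 182 + (-25) = 157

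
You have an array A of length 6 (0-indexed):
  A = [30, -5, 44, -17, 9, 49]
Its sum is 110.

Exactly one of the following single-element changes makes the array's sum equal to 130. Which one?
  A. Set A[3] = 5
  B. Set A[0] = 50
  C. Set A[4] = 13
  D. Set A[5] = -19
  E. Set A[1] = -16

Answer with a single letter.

Answer: B

Derivation:
Option A: A[3] -17->5, delta=22, new_sum=110+(22)=132
Option B: A[0] 30->50, delta=20, new_sum=110+(20)=130 <-- matches target
Option C: A[4] 9->13, delta=4, new_sum=110+(4)=114
Option D: A[5] 49->-19, delta=-68, new_sum=110+(-68)=42
Option E: A[1] -5->-16, delta=-11, new_sum=110+(-11)=99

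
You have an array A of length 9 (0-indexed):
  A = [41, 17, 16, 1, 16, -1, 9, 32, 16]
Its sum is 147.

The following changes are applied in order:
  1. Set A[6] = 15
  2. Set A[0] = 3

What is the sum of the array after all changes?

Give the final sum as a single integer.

Answer: 115

Derivation:
Initial sum: 147
Change 1: A[6] 9 -> 15, delta = 6, sum = 153
Change 2: A[0] 41 -> 3, delta = -38, sum = 115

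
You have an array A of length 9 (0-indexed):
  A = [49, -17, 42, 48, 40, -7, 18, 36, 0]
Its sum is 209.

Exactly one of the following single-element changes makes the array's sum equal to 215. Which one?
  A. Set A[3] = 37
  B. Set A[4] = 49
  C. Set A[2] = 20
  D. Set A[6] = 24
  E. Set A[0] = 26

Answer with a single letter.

Option A: A[3] 48->37, delta=-11, new_sum=209+(-11)=198
Option B: A[4] 40->49, delta=9, new_sum=209+(9)=218
Option C: A[2] 42->20, delta=-22, new_sum=209+(-22)=187
Option D: A[6] 18->24, delta=6, new_sum=209+(6)=215 <-- matches target
Option E: A[0] 49->26, delta=-23, new_sum=209+(-23)=186

Answer: D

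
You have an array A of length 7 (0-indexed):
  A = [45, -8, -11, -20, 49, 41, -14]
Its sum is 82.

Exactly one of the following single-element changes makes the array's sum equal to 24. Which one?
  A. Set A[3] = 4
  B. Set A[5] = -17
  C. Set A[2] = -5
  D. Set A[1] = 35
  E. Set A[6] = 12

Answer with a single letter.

Option A: A[3] -20->4, delta=24, new_sum=82+(24)=106
Option B: A[5] 41->-17, delta=-58, new_sum=82+(-58)=24 <-- matches target
Option C: A[2] -11->-5, delta=6, new_sum=82+(6)=88
Option D: A[1] -8->35, delta=43, new_sum=82+(43)=125
Option E: A[6] -14->12, delta=26, new_sum=82+(26)=108

Answer: B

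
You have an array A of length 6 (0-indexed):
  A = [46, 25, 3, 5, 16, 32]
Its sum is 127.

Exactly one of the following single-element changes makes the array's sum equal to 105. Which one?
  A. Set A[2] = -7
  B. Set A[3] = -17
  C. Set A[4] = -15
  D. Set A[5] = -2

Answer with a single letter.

Option A: A[2] 3->-7, delta=-10, new_sum=127+(-10)=117
Option B: A[3] 5->-17, delta=-22, new_sum=127+(-22)=105 <-- matches target
Option C: A[4] 16->-15, delta=-31, new_sum=127+(-31)=96
Option D: A[5] 32->-2, delta=-34, new_sum=127+(-34)=93

Answer: B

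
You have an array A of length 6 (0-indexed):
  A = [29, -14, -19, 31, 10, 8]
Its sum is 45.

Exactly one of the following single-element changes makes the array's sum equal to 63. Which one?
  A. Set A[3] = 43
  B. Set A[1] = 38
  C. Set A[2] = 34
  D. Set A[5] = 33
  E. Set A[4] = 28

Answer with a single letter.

Answer: E

Derivation:
Option A: A[3] 31->43, delta=12, new_sum=45+(12)=57
Option B: A[1] -14->38, delta=52, new_sum=45+(52)=97
Option C: A[2] -19->34, delta=53, new_sum=45+(53)=98
Option D: A[5] 8->33, delta=25, new_sum=45+(25)=70
Option E: A[4] 10->28, delta=18, new_sum=45+(18)=63 <-- matches target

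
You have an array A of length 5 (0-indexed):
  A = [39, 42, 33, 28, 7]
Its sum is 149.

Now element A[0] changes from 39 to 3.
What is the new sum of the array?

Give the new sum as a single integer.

Answer: 113

Derivation:
Old value at index 0: 39
New value at index 0: 3
Delta = 3 - 39 = -36
New sum = old_sum + delta = 149 + (-36) = 113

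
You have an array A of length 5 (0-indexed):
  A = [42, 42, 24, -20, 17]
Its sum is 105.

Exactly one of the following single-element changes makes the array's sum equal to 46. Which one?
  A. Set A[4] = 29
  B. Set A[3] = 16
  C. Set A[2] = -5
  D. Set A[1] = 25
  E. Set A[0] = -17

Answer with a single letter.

Option A: A[4] 17->29, delta=12, new_sum=105+(12)=117
Option B: A[3] -20->16, delta=36, new_sum=105+(36)=141
Option C: A[2] 24->-5, delta=-29, new_sum=105+(-29)=76
Option D: A[1] 42->25, delta=-17, new_sum=105+(-17)=88
Option E: A[0] 42->-17, delta=-59, new_sum=105+(-59)=46 <-- matches target

Answer: E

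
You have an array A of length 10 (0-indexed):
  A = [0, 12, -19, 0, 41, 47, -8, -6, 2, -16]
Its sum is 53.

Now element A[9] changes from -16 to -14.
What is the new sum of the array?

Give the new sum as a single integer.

Old value at index 9: -16
New value at index 9: -14
Delta = -14 - -16 = 2
New sum = old_sum + delta = 53 + (2) = 55

Answer: 55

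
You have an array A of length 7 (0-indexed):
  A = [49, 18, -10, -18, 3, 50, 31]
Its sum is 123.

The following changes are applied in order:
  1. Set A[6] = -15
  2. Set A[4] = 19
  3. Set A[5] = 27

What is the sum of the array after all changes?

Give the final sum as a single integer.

Initial sum: 123
Change 1: A[6] 31 -> -15, delta = -46, sum = 77
Change 2: A[4] 3 -> 19, delta = 16, sum = 93
Change 3: A[5] 50 -> 27, delta = -23, sum = 70

Answer: 70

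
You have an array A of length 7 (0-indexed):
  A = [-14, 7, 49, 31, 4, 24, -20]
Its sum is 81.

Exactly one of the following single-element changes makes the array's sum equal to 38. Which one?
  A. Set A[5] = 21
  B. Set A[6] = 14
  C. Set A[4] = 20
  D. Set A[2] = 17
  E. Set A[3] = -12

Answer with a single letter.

Answer: E

Derivation:
Option A: A[5] 24->21, delta=-3, new_sum=81+(-3)=78
Option B: A[6] -20->14, delta=34, new_sum=81+(34)=115
Option C: A[4] 4->20, delta=16, new_sum=81+(16)=97
Option D: A[2] 49->17, delta=-32, new_sum=81+(-32)=49
Option E: A[3] 31->-12, delta=-43, new_sum=81+(-43)=38 <-- matches target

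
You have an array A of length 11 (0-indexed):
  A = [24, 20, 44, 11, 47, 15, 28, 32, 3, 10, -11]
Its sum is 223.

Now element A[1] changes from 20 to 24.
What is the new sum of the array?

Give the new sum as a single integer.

Old value at index 1: 20
New value at index 1: 24
Delta = 24 - 20 = 4
New sum = old_sum + delta = 223 + (4) = 227

Answer: 227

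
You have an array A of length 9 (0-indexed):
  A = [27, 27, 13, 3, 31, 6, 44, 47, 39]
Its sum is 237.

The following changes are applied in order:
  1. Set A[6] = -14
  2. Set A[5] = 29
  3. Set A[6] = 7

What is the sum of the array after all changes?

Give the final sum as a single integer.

Answer: 223

Derivation:
Initial sum: 237
Change 1: A[6] 44 -> -14, delta = -58, sum = 179
Change 2: A[5] 6 -> 29, delta = 23, sum = 202
Change 3: A[6] -14 -> 7, delta = 21, sum = 223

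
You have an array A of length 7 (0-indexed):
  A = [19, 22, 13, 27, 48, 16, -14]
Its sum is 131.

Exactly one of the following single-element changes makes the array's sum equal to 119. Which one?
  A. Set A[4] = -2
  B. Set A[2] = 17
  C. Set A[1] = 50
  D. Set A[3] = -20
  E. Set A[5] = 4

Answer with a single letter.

Answer: E

Derivation:
Option A: A[4] 48->-2, delta=-50, new_sum=131+(-50)=81
Option B: A[2] 13->17, delta=4, new_sum=131+(4)=135
Option C: A[1] 22->50, delta=28, new_sum=131+(28)=159
Option D: A[3] 27->-20, delta=-47, new_sum=131+(-47)=84
Option E: A[5] 16->4, delta=-12, new_sum=131+(-12)=119 <-- matches target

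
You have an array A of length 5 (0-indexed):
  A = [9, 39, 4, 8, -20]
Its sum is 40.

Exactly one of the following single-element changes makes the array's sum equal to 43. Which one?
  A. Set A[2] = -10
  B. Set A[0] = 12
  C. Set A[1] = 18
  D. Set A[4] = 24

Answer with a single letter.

Answer: B

Derivation:
Option A: A[2] 4->-10, delta=-14, new_sum=40+(-14)=26
Option B: A[0] 9->12, delta=3, new_sum=40+(3)=43 <-- matches target
Option C: A[1] 39->18, delta=-21, new_sum=40+(-21)=19
Option D: A[4] -20->24, delta=44, new_sum=40+(44)=84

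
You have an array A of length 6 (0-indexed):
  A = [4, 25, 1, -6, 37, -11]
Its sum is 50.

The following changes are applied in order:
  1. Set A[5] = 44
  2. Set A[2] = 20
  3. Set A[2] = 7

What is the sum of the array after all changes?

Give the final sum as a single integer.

Initial sum: 50
Change 1: A[5] -11 -> 44, delta = 55, sum = 105
Change 2: A[2] 1 -> 20, delta = 19, sum = 124
Change 3: A[2] 20 -> 7, delta = -13, sum = 111

Answer: 111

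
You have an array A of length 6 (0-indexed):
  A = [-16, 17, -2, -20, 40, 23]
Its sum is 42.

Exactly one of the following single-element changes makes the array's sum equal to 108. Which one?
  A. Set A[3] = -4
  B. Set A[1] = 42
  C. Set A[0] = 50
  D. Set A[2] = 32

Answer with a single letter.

Answer: C

Derivation:
Option A: A[3] -20->-4, delta=16, new_sum=42+(16)=58
Option B: A[1] 17->42, delta=25, new_sum=42+(25)=67
Option C: A[0] -16->50, delta=66, new_sum=42+(66)=108 <-- matches target
Option D: A[2] -2->32, delta=34, new_sum=42+(34)=76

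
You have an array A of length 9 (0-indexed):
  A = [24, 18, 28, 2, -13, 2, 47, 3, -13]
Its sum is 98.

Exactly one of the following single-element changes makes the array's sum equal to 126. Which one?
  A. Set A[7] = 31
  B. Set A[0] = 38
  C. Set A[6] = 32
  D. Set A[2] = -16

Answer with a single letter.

Option A: A[7] 3->31, delta=28, new_sum=98+(28)=126 <-- matches target
Option B: A[0] 24->38, delta=14, new_sum=98+(14)=112
Option C: A[6] 47->32, delta=-15, new_sum=98+(-15)=83
Option D: A[2] 28->-16, delta=-44, new_sum=98+(-44)=54

Answer: A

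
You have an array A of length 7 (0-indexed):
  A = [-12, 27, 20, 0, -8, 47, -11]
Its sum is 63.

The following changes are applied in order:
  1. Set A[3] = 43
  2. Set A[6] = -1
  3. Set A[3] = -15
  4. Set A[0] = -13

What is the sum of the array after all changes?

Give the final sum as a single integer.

Answer: 57

Derivation:
Initial sum: 63
Change 1: A[3] 0 -> 43, delta = 43, sum = 106
Change 2: A[6] -11 -> -1, delta = 10, sum = 116
Change 3: A[3] 43 -> -15, delta = -58, sum = 58
Change 4: A[0] -12 -> -13, delta = -1, sum = 57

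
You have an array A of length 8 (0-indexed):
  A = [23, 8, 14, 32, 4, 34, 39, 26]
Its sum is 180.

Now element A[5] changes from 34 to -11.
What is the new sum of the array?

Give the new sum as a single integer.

Answer: 135

Derivation:
Old value at index 5: 34
New value at index 5: -11
Delta = -11 - 34 = -45
New sum = old_sum + delta = 180 + (-45) = 135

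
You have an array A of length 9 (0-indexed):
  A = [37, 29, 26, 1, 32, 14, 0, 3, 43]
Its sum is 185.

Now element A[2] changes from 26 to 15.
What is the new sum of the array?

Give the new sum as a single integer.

Answer: 174

Derivation:
Old value at index 2: 26
New value at index 2: 15
Delta = 15 - 26 = -11
New sum = old_sum + delta = 185 + (-11) = 174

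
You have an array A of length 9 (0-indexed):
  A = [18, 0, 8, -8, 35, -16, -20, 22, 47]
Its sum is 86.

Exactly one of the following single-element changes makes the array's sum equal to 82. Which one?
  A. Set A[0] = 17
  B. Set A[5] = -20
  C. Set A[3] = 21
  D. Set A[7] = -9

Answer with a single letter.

Option A: A[0] 18->17, delta=-1, new_sum=86+(-1)=85
Option B: A[5] -16->-20, delta=-4, new_sum=86+(-4)=82 <-- matches target
Option C: A[3] -8->21, delta=29, new_sum=86+(29)=115
Option D: A[7] 22->-9, delta=-31, new_sum=86+(-31)=55

Answer: B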